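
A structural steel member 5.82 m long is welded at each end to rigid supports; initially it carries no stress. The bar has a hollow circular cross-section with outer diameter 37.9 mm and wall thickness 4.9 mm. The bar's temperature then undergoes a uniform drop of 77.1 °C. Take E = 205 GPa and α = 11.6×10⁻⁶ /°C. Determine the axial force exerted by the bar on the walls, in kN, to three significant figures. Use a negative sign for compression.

Free thermal expansion αLΔT = 11.6e-6 · 5820 · -77.1 = -5.205 mm.
The walls impose strain ε = −(-5.205)/5820 = 8.9436e-04; σ = Eε = 205000 · 8.9436e-04 = 183.3 MPa.
Wall reaction R = σ·A = 183.3·508 = 93140 N = 93.14 kN.

93.1 kN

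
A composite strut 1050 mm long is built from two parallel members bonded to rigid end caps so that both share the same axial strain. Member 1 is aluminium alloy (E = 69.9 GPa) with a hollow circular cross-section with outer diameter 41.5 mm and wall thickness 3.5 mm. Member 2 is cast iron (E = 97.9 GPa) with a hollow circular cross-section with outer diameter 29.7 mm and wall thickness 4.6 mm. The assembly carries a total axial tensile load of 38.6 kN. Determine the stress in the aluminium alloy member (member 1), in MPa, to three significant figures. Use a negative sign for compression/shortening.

41.7 MPa

A_1 = 417.8 mm².
A_2 = 362.7 mm².
Equal strain + equilibrium ⇒ each member carries load in proportion to AE: A₁E₁ = 29210000 N, A₂E₂ = 35510000 N, ΣAE = 64720000 N.
σ₁ = P·E₁/ΣAE = 38600·69900/64720000 = 41.69 MPa.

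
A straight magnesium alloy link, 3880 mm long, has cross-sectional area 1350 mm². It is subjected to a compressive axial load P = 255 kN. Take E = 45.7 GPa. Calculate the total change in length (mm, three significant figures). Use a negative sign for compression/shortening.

-16.0 mm

δ_mech = NL/(AE) = -255000·3880/(1350·45700) = -16.04 mm.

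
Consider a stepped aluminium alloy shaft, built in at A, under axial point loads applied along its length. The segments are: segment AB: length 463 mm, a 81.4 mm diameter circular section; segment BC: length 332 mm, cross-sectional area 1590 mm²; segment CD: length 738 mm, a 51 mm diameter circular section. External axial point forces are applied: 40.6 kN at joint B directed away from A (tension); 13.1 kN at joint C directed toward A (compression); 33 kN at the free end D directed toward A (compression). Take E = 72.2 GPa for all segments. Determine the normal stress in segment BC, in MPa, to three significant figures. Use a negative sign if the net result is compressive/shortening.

-29.0 MPa

Internal axial forces (sectioning from the free end, tension +): N_CD = -33 kN, N_BC = -46.1 kN, N_AB = -5.5 kN.
σ_BC = N_BC/A_BC = -46100/1590 = -28.99 MPa.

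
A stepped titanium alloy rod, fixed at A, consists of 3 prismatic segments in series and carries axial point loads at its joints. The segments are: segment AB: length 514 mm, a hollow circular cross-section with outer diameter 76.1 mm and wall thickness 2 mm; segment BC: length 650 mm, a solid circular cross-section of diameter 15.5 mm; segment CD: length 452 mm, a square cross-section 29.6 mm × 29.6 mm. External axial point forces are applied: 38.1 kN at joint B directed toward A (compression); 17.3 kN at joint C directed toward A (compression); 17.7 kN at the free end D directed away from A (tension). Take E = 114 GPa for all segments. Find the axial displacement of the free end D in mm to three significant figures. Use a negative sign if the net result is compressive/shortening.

-0.273 mm

Internal axial forces (sectioning from the free end, tension +): N_CD = 17.7 kN, N_BC = 0.4 kN, N_AB = -37.7 kN.
A_AB = 465.6 mm².
A_BC = 188.7 mm².
A_CD = 876.2 mm².
δ_AB = -37700·514/(465.6·114000) = -0.3651 mm
δ_BC = 400·650/(188.7·114000) = 0.01209 mm
δ_CD = 17700·452/(876.2·114000) = 0.0801 mm
δ = Σδ_i = -0.2729 mm.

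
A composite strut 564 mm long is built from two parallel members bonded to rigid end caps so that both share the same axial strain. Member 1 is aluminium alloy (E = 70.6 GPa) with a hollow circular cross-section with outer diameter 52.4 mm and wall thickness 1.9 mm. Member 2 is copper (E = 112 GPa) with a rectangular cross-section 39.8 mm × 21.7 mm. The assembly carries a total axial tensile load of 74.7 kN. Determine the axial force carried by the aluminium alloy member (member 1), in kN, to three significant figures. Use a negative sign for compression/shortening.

13.5 kN

A_1 = 301.4 mm².
A_2 = 863.7 mm².
Equal strain + equilibrium ⇒ each member carries load in proportion to AE: A₁E₁ = 21280000 N, A₂E₂ = 96730000 N, ΣAE = 118000000 N.
F₁ = P·A₁E₁/ΣAE = 74700·21280000/118000000 = 13470 N.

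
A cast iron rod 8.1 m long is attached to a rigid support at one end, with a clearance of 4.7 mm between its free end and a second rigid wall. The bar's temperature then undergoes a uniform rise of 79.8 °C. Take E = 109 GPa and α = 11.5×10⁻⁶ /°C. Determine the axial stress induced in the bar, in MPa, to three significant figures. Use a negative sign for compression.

-36.8 MPa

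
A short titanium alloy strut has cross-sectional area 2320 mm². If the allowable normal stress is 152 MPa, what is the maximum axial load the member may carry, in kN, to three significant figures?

353 kN

P_max = σ_allow · A = 152 · 2320 = 352600 N = 352.6 kN.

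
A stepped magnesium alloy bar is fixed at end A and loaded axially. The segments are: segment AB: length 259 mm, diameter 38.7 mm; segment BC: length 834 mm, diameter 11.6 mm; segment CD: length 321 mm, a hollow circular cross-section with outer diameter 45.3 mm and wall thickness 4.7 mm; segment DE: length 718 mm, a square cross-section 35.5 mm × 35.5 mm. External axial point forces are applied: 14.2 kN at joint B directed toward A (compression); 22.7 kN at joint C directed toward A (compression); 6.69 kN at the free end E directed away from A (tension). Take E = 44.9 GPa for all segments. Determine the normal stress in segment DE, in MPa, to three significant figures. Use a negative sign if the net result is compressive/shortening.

5.31 MPa

Internal axial forces (sectioning from the free end, tension +): N_DE = 6.69 kN, N_CD = 6.69 kN, N_BC = -16.01 kN, N_AB = -30.21 kN.
A_DE = 1260 mm².
σ_DE = N_DE/A_DE = 6690/1260 = 5.308 MPa.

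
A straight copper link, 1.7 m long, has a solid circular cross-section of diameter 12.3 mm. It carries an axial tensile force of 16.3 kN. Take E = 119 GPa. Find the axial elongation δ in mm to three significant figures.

A = 118.8 mm².
δ_mech = NL/(AE) = 16300·1700/(118.8·119000) = 1.96 mm.

1.96 mm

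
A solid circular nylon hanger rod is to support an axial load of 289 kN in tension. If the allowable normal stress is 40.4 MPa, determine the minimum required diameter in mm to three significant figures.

95.4 mm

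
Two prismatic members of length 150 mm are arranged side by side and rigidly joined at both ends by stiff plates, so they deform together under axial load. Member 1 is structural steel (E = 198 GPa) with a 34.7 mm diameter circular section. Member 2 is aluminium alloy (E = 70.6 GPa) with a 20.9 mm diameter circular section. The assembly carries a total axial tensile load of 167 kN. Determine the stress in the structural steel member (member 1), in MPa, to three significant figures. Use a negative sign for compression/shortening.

156 MPa

A_1 = 945.7 mm².
A_2 = 343.1 mm².
Equal strain + equilibrium ⇒ each member carries load in proportion to AE: A₁E₁ = 187200000 N, A₂E₂ = 24220000 N, ΣAE = 211500000 N.
σ₁ = P·E₁/ΣAE = 167000·198000/211500000 = 156.4 MPa.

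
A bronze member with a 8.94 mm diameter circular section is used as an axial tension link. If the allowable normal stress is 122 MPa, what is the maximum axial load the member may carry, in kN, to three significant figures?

A = 62.77 mm².
P_max = σ_allow · A = 122 · 62.77 = 7658 N = 7.658 kN.

7.66 kN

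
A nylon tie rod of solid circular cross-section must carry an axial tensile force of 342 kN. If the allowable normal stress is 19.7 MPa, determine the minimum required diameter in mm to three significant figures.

149 mm

Required area A ≥ P/σ_allow = 342000/19.7 = 17360 mm².
For a solid circular section, d ≥ √(4A/π) = 148.7 mm.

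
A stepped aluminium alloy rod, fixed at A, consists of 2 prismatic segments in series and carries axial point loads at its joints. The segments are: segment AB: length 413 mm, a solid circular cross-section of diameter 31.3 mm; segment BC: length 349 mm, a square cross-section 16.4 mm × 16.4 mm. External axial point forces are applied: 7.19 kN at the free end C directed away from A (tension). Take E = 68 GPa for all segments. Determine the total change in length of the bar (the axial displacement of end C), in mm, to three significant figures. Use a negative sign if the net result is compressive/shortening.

0.194 mm

Internal axial forces (sectioning from the free end, tension +): N_BC = 7.19 kN, N_AB = 7.19 kN.
A_AB = 769.4 mm².
A_BC = 269 mm².
δ_AB = 7190·413/(769.4·68000) = 0.05675 mm
δ_BC = 7190·349/(269·68000) = 0.1372 mm
δ = Σδ_i = 0.194 mm.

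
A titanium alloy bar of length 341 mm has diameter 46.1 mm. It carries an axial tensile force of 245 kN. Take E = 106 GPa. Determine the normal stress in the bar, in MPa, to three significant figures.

147 MPa

A = 1669 mm².
σ = N/A = 245000/1669 = 146.8 MPa.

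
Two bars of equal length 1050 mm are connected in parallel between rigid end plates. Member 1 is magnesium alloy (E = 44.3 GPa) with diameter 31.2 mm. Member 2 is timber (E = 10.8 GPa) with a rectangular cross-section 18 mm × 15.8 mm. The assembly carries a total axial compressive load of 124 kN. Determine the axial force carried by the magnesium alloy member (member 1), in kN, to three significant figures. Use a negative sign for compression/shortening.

A_1 = 764.5 mm².
A_2 = 284.4 mm².
Equal strain + equilibrium ⇒ each member carries load in proportion to AE: A₁E₁ = 33870000 N, A₂E₂ = 3072000 N, ΣAE = 36940000 N.
F₁ = P·A₁E₁/ΣAE = -124000·33870000/36940000 = -113700 N.

-114 kN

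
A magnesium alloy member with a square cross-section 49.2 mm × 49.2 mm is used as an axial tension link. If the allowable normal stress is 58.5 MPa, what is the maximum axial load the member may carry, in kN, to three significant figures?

142 kN

A = 2421 mm².
P_max = σ_allow · A = 58.5 · 2421 = 141600 N = 141.6 kN.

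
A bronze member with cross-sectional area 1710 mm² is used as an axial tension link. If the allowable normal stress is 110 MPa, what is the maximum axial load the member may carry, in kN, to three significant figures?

188 kN

P_max = σ_allow · A = 110 · 1710 = 188100 N = 188.1 kN.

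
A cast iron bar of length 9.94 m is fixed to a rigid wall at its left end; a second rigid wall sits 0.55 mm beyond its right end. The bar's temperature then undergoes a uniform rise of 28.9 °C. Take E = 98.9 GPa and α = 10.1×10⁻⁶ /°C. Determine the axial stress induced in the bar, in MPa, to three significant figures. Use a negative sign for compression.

-23.4 MPa

Free thermal expansion αLΔT = 10.1e-6 · 9940 · 28.9 = 2.901 mm.
The walls engage after the gap closes; constrained expansion = 2.901 − 0.55 = 2.351 mm.
The walls impose strain ε = −(2.351)/9940 = -2.3656e-04; σ = Eε = 98900 · -2.3656e-04 = -23.4 MPa.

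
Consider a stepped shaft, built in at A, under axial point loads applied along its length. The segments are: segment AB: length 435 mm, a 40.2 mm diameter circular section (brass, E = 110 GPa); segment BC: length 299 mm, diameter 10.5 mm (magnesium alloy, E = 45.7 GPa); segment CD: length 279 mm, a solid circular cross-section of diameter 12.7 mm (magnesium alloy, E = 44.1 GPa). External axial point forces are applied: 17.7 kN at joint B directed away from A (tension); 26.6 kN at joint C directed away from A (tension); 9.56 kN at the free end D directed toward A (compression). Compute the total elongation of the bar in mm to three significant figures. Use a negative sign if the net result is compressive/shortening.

0.918 mm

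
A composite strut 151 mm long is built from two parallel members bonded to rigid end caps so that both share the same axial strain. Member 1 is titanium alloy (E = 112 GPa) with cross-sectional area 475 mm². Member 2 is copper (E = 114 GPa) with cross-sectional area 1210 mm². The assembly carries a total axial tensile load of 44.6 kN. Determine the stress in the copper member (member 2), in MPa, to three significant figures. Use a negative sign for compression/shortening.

26.6 MPa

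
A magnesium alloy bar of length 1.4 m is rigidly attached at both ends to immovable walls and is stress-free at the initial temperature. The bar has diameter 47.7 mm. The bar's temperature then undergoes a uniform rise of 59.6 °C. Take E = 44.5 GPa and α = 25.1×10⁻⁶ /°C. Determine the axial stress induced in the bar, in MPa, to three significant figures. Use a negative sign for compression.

-66.6 MPa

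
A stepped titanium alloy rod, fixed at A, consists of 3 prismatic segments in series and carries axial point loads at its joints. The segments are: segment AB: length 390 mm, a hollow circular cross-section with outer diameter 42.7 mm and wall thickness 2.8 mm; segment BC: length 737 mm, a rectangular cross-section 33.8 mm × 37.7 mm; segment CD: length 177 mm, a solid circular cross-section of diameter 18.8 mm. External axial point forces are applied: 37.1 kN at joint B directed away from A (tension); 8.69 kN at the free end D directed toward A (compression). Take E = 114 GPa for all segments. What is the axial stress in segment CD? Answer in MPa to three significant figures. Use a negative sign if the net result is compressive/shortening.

-31.3 MPa

Internal axial forces (sectioning from the free end, tension +): N_CD = -8.69 kN, N_BC = -8.69 kN, N_AB = 28.41 kN.
A_CD = 277.6 mm².
σ_CD = N_CD/A_CD = -8690/277.6 = -31.31 MPa.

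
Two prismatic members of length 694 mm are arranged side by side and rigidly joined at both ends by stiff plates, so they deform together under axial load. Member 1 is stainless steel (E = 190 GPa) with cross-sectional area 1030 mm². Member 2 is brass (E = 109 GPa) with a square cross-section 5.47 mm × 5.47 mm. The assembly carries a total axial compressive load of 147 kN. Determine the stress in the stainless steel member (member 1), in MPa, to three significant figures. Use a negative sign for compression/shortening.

-140 MPa

A_2 = 29.92 mm².
Equal strain + equilibrium ⇒ each member carries load in proportion to AE: A₁E₁ = 195700000 N, A₂E₂ = 3261000 N, ΣAE = 199000000 N.
σ₁ = P·E₁/ΣAE = -147000·190000/199000000 = -140.4 MPa.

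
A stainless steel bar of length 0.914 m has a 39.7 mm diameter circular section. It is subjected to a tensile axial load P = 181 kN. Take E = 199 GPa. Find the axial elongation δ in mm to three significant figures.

0.672 mm

A = 1238 mm².
δ_mech = NL/(AE) = 181000·914/(1238·199000) = 0.6716 mm.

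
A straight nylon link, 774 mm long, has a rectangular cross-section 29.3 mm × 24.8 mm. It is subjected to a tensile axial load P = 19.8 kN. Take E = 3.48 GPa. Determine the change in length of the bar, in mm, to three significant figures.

6.06 mm

A = 726.6 mm².
δ_mech = NL/(AE) = 19800·774/(726.6·3480) = 6.06 mm.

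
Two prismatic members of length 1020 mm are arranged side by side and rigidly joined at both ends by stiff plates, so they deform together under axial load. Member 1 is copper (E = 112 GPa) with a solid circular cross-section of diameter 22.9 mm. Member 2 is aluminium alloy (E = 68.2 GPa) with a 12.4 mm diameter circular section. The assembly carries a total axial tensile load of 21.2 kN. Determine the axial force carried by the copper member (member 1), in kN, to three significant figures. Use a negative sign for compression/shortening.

A_1 = 411.9 mm².
A_2 = 120.8 mm².
Equal strain + equilibrium ⇒ each member carries load in proportion to AE: A₁E₁ = 46130000 N, A₂E₂ = 8236000 N, ΣAE = 54370000 N.
F₁ = P·A₁E₁/ΣAE = 21200·46130000/54370000 = 17990 N.

18.0 kN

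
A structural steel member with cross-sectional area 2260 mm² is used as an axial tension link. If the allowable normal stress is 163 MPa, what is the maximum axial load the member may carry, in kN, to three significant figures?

368 kN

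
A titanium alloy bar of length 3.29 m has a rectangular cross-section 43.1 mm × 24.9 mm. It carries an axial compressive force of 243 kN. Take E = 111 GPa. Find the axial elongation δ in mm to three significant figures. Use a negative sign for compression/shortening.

A = 1073 mm².
δ_mech = NL/(AE) = -243000·3290/(1073·111000) = -6.711 mm.

-6.71 mm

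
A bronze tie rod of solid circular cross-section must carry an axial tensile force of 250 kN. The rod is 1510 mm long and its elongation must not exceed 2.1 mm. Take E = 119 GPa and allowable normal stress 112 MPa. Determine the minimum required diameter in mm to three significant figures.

53.3 mm

Required area A ≥ P/σ_allow = 250000/112 = 2232 mm².
For a solid circular section, d ≥ √(4A/π) = 53.31 mm.
Elongation limit: A ≥ PL/(Eδ_allow) = 250000·1510/(119000·2.1) = 1511 mm² ⇒ d ≥ 43.86 mm.
The stress limit governs.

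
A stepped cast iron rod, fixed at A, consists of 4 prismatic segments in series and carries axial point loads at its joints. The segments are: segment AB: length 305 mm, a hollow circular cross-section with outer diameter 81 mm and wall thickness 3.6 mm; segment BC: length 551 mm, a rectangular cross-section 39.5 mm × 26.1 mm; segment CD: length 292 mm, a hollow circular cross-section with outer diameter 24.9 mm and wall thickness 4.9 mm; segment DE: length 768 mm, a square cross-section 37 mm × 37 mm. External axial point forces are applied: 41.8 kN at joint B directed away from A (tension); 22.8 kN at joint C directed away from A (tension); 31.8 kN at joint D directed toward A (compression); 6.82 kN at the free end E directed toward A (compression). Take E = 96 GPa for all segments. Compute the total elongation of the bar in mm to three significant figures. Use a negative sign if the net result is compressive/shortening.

Internal axial forces (sectioning from the free end, tension +): N_DE = -6.82 kN, N_CD = -38.62 kN, N_BC = -15.82 kN, N_AB = 25.98 kN.
A_AB = 875.4 mm².
A_BC = 1031 mm².
A_CD = 307.9 mm².
A_DE = 1369 mm².
δ_AB = 25980·305/(875.4·96000) = 0.09429 mm
δ_BC = -15820·551/(1031·96000) = -0.08807 mm
δ_CD = -38620·292/(307.9·96000) = -0.3815 mm
δ_DE = -6820·768/(1369·96000) = -0.03985 mm
δ = Σδ_i = -0.4152 mm.

-0.415 mm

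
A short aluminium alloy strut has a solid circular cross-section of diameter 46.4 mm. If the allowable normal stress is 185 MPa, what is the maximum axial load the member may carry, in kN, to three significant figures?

313 kN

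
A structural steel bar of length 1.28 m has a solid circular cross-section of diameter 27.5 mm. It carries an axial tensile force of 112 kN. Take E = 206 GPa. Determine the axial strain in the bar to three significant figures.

9.15e-04

A = 594 mm².
σ = N/A = 188.6 MPa; ε = σ/E = 188.6/206000 = 9.154e-04.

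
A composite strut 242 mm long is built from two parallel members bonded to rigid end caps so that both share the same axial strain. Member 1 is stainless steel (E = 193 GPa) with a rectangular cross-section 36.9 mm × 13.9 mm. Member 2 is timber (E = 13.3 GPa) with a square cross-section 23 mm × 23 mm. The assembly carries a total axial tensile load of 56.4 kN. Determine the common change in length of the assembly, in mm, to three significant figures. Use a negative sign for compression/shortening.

A_1 = 512.9 mm².
A_2 = 529 mm².
Equal strain + equilibrium ⇒ each member carries load in proportion to AE: A₁E₁ = 98990000 N, A₂E₂ = 7036000 N, ΣAE = 106000000 N.
δ = PL/ΣAE = 56400·242/106000000 = 0.1287 mm.

0.129 mm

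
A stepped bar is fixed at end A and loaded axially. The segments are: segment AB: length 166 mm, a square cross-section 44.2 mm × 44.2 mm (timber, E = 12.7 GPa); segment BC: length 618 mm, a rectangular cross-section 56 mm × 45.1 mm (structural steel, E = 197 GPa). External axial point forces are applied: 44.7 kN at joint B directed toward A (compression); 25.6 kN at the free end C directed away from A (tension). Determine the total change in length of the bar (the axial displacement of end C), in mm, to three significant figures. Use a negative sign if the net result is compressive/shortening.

-0.0960 mm

Internal axial forces (sectioning from the free end, tension +): N_BC = 25.6 kN, N_AB = -19.1 kN.
A_AB = 1954 mm².
A_BC = 2526 mm².
δ_AB = -19100·166/(1954·12700) = -0.1278 mm
δ_BC = 25600·618/(2526·197000) = 0.0318 mm
δ = Σδ_i = -0.09599 mm.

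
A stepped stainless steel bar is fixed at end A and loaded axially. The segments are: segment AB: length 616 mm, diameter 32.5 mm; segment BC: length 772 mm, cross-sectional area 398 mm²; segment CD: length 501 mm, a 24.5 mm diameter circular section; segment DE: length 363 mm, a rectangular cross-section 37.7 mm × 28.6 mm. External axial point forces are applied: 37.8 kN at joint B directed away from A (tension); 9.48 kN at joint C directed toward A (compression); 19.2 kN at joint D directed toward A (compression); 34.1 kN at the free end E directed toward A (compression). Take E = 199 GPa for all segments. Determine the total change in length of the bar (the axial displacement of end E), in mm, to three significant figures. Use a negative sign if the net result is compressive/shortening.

-1.05 mm

Internal axial forces (sectioning from the free end, tension +): N_DE = -34.1 kN, N_CD = -53.3 kN, N_BC = -62.78 kN, N_AB = -24.98 kN.
A_AB = 829.6 mm².
A_CD = 471.4 mm².
A_DE = 1078 mm².
δ_AB = -24980·616/(829.6·199000) = -0.09321 mm
δ_BC = -62780·772/(398·199000) = -0.6119 mm
δ_CD = -53300·501/(471.4·199000) = -0.2846 mm
δ_DE = -34100·363/(1078·199000) = -0.05769 mm
δ = Σδ_i = -1.047 mm.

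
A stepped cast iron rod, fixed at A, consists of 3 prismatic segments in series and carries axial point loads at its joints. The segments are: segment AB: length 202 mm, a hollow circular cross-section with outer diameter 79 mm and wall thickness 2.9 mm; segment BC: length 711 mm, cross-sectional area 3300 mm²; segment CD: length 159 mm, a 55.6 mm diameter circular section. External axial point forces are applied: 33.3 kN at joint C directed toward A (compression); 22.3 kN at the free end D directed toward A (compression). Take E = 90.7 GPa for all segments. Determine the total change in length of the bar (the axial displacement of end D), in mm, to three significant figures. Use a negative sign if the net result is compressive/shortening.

-0.327 mm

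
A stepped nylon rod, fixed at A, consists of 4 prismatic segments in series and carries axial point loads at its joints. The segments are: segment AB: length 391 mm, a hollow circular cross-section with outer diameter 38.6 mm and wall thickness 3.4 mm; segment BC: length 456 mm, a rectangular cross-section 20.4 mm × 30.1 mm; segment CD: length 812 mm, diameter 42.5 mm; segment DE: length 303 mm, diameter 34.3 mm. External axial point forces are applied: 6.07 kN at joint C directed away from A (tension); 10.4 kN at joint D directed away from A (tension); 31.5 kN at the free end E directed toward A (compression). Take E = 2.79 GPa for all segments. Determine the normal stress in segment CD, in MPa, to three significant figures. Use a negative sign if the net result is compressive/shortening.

-14.9 MPa

Internal axial forces (sectioning from the free end, tension +): N_DE = -31.5 kN, N_CD = -21.1 kN, N_BC = -15.03 kN, N_AB = -15.03 kN.
A_CD = 1419 mm².
σ_CD = N_CD/A_CD = -21100/1419 = -14.87 MPa.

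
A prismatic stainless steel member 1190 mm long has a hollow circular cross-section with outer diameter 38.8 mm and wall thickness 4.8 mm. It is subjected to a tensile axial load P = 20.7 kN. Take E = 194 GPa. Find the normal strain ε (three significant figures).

2.08e-04

A = 512.7 mm².
σ = N/A = 40.37 MPa; ε = σ/E = 40.37/194000 = 2.081e-04.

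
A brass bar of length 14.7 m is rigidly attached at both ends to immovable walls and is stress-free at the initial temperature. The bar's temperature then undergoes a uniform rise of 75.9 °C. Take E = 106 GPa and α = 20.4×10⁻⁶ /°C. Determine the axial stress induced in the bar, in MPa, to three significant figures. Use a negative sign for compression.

-164 MPa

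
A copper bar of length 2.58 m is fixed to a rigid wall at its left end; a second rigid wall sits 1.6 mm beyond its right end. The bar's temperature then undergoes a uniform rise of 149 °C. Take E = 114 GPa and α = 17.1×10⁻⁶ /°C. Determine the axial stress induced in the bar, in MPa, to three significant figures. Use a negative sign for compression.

-220 MPa

Free thermal expansion αLΔT = 17.1e-6 · 2580 · 149 = 6.574 mm.
The walls engage after the gap closes; constrained expansion = 6.574 − 1.6 = 4.974 mm.
The walls impose strain ε = −(4.974)/2580 = -1.9277e-03; σ = Eε = 114000 · -1.9277e-03 = -219.8 MPa.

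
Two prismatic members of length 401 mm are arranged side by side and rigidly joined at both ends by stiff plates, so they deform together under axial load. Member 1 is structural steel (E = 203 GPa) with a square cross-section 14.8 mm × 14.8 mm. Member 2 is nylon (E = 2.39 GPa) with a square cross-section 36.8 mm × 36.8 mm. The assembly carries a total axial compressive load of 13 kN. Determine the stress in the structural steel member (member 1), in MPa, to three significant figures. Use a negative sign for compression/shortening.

A_1 = 219 mm².
A_2 = 1354 mm².
Equal strain + equilibrium ⇒ each member carries load in proportion to AE: A₁E₁ = 44470000 N, A₂E₂ = 3237000 N, ΣAE = 47700000 N.
σ₁ = P·E₁/ΣAE = -13000·203000/47700000 = -55.32 MPa.

-55.3 MPa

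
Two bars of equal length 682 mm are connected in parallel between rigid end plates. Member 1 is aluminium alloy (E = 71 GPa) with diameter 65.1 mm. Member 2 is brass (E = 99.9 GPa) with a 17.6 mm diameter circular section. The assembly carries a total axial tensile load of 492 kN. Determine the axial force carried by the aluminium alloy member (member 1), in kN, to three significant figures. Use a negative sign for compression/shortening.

A_1 = 3329 mm².
A_2 = 243.3 mm².
Equal strain + equilibrium ⇒ each member carries load in proportion to AE: A₁E₁ = 236300000 N, A₂E₂ = 24300000 N, ΣAE = 260600000 N.
F₁ = P·A₁E₁/ΣAE = 492000·236300000/260600000 = 446100 N.

446 kN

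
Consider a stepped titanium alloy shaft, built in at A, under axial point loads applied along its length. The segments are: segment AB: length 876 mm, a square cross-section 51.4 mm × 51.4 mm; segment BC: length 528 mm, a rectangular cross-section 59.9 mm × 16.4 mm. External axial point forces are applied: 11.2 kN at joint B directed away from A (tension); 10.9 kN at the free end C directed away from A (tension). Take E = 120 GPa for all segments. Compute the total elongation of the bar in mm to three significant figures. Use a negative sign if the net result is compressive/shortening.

Internal axial forces (sectioning from the free end, tension +): N_BC = 10.9 kN, N_AB = 22.1 kN.
A_AB = 2642 mm².
A_BC = 982.4 mm².
δ_AB = 22100·876/(2642·120000) = 0.06106 mm
δ_BC = 10900·528/(982.4·120000) = 0.04882 mm
δ = Σδ_i = 0.1099 mm.

0.110 mm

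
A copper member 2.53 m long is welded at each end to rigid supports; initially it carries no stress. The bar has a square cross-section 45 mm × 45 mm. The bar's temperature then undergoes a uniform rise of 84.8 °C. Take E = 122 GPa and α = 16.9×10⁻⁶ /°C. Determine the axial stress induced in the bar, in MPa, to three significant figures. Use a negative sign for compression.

-175 MPa

Free thermal expansion αLΔT = 16.9e-6 · 2530 · 84.8 = 3.626 mm.
The walls impose strain ε = −(3.626)/2530 = -1.4331e-03; σ = Eε = 122000 · -1.4331e-03 = -174.8 MPa.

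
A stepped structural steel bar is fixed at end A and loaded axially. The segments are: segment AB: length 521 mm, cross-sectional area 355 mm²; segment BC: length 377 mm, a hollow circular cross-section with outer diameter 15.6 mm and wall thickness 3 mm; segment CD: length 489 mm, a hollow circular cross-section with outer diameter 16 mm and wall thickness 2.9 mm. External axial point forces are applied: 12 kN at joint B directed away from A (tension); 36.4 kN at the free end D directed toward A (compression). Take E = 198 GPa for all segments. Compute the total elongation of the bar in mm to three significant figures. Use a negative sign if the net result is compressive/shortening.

Internal axial forces (sectioning from the free end, tension +): N_CD = -36.4 kN, N_BC = -36.4 kN, N_AB = -24.4 kN.
A_BC = 118.8 mm².
A_CD = 119.3 mm².
δ_AB = -24400·521/(355·198000) = -0.1809 mm
δ_BC = -36400·377/(118.8·198000) = -0.5836 mm
δ_CD = -36400·489/(119.3·198000) = -0.7532 mm
δ = Σδ_i = -1.518 mm.

-1.52 mm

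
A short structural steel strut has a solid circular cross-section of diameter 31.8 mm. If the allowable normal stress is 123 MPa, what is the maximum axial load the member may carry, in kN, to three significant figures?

97.7 kN

A = 794.2 mm².
P_max = σ_allow · A = 123 · 794.2 = 97690 N = 97.69 kN.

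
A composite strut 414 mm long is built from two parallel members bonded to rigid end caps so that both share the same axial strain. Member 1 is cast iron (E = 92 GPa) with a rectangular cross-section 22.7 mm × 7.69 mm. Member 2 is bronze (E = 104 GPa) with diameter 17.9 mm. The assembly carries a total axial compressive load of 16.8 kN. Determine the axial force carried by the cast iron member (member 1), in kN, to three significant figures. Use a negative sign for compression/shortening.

-6.39 kN

A_1 = 174.6 mm².
A_2 = 251.6 mm².
Equal strain + equilibrium ⇒ each member carries load in proportion to AE: A₁E₁ = 16060000 N, A₂E₂ = 26170000 N, ΣAE = 42230000 N.
F₁ = P·A₁E₁/ΣAE = -16800·16060000/42230000 = -6389 N.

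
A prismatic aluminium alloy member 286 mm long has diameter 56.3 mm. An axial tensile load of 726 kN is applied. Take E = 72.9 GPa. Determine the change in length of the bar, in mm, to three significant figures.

A = 2489 mm².
δ_mech = NL/(AE) = 726000·286/(2489·72900) = 1.144 mm.

1.14 mm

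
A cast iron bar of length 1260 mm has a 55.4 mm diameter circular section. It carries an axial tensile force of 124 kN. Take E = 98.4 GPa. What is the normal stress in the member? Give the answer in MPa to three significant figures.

A = 2411 mm².
σ = N/A = 124000/2411 = 51.44 MPa.

51.4 MPa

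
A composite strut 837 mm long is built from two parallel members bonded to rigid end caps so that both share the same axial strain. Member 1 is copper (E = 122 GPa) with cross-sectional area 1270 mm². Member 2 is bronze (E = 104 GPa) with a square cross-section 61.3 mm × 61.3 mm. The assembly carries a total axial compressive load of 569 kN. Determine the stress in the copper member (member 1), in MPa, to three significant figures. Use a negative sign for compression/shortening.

A_2 = 3758 mm².
Equal strain + equilibrium ⇒ each member carries load in proportion to AE: A₁E₁ = 154900000 N, A₂E₂ = 390800000 N, ΣAE = 545700000 N.
σ₁ = P·E₁/ΣAE = -569000·122000/545700000 = -127.2 MPa.

-127 MPa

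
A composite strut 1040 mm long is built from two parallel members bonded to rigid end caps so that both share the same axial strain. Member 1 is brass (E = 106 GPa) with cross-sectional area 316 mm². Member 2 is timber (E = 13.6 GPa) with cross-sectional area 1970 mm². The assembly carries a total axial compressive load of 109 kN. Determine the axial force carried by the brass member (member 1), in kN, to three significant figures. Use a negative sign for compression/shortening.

-60.6 kN

Equal strain + equilibrium ⇒ each member carries load in proportion to AE: A₁E₁ = 33500000 N, A₂E₂ = 26790000 N, ΣAE = 60290000 N.
F₁ = P·A₁E₁/ΣAE = -109000·33500000/60290000 = -60560 N.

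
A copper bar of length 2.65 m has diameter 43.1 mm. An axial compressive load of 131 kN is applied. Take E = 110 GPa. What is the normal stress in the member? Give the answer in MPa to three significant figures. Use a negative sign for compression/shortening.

-89.8 MPa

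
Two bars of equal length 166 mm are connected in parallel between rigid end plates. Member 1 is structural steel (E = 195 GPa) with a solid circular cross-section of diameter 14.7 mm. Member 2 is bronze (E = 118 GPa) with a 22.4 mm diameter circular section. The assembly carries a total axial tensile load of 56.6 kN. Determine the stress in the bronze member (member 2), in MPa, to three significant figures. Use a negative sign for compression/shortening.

A_1 = 169.7 mm².
A_2 = 394.1 mm².
Equal strain + equilibrium ⇒ each member carries load in proportion to AE: A₁E₁ = 33090000 N, A₂E₂ = 46500000 N, ΣAE = 79600000 N.
σ₂ = P·E₂/ΣAE = 56600·118000/79600000 = 83.91 MPa.

83.9 MPa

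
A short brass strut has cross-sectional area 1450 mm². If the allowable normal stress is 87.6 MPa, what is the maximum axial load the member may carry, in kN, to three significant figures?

127 kN

P_max = σ_allow · A = 87.6 · 1450 = 127000 N = 127 kN.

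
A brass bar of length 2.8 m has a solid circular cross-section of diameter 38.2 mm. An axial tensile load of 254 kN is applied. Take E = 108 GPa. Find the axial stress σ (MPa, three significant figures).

222 MPa

A = 1146 mm².
σ = N/A = 254000/1146 = 221.6 MPa.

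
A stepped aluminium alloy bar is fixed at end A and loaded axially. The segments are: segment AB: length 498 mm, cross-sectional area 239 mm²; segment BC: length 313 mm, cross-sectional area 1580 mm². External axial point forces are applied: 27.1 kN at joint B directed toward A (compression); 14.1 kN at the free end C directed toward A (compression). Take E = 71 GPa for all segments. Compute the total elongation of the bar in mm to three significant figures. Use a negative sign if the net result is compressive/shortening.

-1.25 mm

Internal axial forces (sectioning from the free end, tension +): N_BC = -14.1 kN, N_AB = -41.2 kN.
δ_AB = -41200·498/(239·71000) = -1.209 mm
δ_BC = -14100·313/(1580·71000) = -0.03934 mm
δ = Σδ_i = -1.248 mm.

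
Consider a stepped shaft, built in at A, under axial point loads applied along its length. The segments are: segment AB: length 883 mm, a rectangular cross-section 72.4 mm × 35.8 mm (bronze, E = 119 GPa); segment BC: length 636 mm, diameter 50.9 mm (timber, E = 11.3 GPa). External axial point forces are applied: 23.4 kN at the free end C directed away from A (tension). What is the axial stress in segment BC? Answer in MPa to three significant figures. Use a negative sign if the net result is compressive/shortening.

Internal axial forces (sectioning from the free end, tension +): N_BC = 23.4 kN, N_AB = 23.4 kN.
A_BC = 2035 mm².
σ_BC = N_BC/A_BC = 23400/2035 = 11.5 MPa.

11.5 MPa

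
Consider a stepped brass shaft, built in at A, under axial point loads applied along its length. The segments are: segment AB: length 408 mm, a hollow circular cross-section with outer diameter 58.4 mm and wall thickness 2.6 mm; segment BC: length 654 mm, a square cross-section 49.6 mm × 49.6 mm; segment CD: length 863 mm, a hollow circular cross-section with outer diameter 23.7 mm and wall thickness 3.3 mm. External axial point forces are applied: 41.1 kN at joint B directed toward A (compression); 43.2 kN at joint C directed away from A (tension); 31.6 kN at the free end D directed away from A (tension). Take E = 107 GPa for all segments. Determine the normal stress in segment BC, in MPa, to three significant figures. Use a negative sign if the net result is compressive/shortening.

Internal axial forces (sectioning from the free end, tension +): N_CD = 31.6 kN, N_BC = 74.8 kN, N_AB = 33.7 kN.
A_BC = 2460 mm².
σ_BC = N_BC/A_BC = 74800/2460 = 30.4 MPa.

30.4 MPa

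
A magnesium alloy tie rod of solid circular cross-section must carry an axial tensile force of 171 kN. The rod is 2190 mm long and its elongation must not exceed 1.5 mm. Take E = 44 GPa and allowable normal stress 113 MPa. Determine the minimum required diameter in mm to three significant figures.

85.0 mm

Required area A ≥ P/σ_allow = 171000/113 = 1513 mm².
For a solid circular section, d ≥ √(4A/π) = 43.89 mm.
Elongation limit: A ≥ PL/(Eδ_allow) = 171000·2190/(44000·1.5) = 5674 mm² ⇒ d ≥ 85 mm.
The elongation limit governs.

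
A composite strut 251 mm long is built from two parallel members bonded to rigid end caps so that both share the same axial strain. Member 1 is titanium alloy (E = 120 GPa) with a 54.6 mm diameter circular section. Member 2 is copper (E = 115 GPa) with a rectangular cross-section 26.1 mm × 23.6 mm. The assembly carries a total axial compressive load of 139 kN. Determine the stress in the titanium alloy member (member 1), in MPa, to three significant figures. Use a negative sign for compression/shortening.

-47.4 MPa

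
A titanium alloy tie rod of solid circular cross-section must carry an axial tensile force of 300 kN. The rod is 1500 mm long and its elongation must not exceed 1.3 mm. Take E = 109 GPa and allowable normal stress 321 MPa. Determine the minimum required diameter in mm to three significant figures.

63.6 mm

Required area A ≥ P/σ_allow = 300000/321 = 934.6 mm².
For a solid circular section, d ≥ √(4A/π) = 34.5 mm.
Elongation limit: A ≥ PL/(Eδ_allow) = 300000·1500/(109000·1.3) = 3176 mm² ⇒ d ≥ 63.59 mm.
The elongation limit governs.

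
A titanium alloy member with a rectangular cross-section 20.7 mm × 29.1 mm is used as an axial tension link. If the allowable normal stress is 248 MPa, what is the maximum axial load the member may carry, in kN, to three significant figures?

149 kN

A = 602.4 mm².
P_max = σ_allow · A = 248 · 602.4 = 149400 N = 149.4 kN.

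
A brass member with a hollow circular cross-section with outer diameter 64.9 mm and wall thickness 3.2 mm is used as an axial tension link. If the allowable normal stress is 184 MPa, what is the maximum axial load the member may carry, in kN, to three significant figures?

A = 620.3 mm².
P_max = σ_allow · A = 184 · 620.3 = 114100 N = 114.1 kN.

114 kN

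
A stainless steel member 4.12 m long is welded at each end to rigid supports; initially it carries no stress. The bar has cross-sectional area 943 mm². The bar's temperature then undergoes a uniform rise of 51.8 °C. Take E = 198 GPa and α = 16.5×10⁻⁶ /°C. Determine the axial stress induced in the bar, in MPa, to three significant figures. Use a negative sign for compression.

Free thermal expansion αLΔT = 16.5e-6 · 4120 · 51.8 = 3.521 mm.
The walls impose strain ε = −(3.521)/4120 = -8.5470e-04; σ = Eε = 198000 · -8.5470e-04 = -169.2 MPa.

-169 MPa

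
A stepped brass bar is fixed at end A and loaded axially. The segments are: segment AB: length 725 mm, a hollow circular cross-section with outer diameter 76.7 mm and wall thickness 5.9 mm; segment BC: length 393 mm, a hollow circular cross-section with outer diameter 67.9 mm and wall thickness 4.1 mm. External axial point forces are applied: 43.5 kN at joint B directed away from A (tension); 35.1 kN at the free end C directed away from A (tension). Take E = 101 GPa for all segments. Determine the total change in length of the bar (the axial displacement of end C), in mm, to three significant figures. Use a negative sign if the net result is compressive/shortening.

Internal axial forces (sectioning from the free end, tension +): N_BC = 35.1 kN, N_AB = 78.6 kN.
A_AB = 1312 mm².
A_BC = 821.8 mm².
δ_AB = 78600·725/(1312·101000) = 0.4299 mm
δ_BC = 35100·393/(821.8·101000) = 0.1662 mm
δ = Σδ_i = 0.5961 mm.

0.596 mm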